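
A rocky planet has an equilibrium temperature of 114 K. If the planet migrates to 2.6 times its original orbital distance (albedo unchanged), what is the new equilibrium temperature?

T_eq ∝ L^(1/4) · d^(−1/2).
T′ = 114 / 2.6^(1/2) = 70.7 K.

T_eq ≈ 70.7 K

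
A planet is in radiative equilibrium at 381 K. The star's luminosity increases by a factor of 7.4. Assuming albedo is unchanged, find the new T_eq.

T_eq ≈ 628 K

T_eq ∝ L^(1/4) · d^(−1/2).
T′ = 381 × 7.4^(1/4) = 628 K.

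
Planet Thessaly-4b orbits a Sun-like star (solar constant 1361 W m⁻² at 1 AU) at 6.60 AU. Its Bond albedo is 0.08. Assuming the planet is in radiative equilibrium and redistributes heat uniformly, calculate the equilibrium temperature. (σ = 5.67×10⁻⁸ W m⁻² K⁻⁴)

Flux at 6.60 AU: S = 1361/6.60² = 31.2 W m⁻².
Energy balance: absorbed = emitted ⇒ πR²·S(1−A) = 4πR²·σT_eq⁴, so T_eq⁴ = S(1−A)/(4σ).
T_eq = [31.2 × 0.92 / (4 × 5.67×10⁻⁸)]^(1/4) = (1.27×10⁸)^(1/4) = 106 K.

T_eq ≈ 106 K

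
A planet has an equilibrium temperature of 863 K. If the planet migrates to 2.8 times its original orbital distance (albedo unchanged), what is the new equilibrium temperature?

T_eq ≈ 516 K

T_eq ∝ L^(1/4) · d^(−1/2).
T′ = 863 / 2.8^(1/2) = 516 K.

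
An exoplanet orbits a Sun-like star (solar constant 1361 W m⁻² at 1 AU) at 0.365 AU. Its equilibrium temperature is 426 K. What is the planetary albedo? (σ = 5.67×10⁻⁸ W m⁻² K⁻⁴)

Flux at 0.365 AU: S = 1361/0.365² = 1.02×10⁴ W m⁻².
From T_eq⁴ = S(1−A)/(4σ): 1−A = 4σT_eq⁴/S.
1−A = 4 × 5.67×10⁻⁸ × (426)⁴ / 1.02×10⁴ = 0.731.

A ≈ 0.27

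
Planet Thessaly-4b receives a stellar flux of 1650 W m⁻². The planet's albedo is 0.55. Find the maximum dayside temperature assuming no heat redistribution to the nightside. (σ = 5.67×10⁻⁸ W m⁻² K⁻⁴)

With no redistribution each surface element balances locally: S(1−A) = σT⁴.
T = [1650 × 0.45 / 5.67×10⁻⁸]^(1/4) = (1.31×10¹⁰)^(1/4) = 338 K.

T_ss ≈ 338 K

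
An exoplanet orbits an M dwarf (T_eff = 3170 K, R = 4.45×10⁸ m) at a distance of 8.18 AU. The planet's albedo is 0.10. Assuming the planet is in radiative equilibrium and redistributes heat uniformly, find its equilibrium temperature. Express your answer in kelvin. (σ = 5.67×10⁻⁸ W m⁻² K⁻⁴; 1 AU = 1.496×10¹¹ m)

d = 8.18 AU = 1.22×10¹² m.
L = 4πR_⋆²σT_⋆⁴ = 4π(4.45×10⁸)² × 5.67×10⁻⁸ × (3170)⁴ = 1.42×10²⁵ W.
S = L/(4πd²) = 0.757 W m⁻².
Energy balance: absorbed = emitted ⇒ πR²·S(1−A) = 4πR²·σT_eq⁴, so T_eq⁴ = S(1−A)/(4σ).
T_eq = [0.757 × 0.90 / (4 × 5.67×10⁻⁸)]^(1/4) = (3.00×10⁶)^(1/4) = 41.6 K.

T_eq ≈ 41.6 K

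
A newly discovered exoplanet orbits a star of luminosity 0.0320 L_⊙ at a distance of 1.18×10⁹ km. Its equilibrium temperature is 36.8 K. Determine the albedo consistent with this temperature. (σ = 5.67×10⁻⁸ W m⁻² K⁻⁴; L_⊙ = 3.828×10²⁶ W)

d = 1.18×10⁹ km = 1.18×10¹² m.
L = 0.0320 × 3.828×10²⁶ = 1.22×10²⁵ W.
Flux: S = L/(4πd²) = 1.22×10²⁵/(4π×(1.18×10¹²)²) = 0.700 W m⁻².
From T_eq⁴ = S(1−A)/(4σ): 1−A = 4σT_eq⁴/S.
1−A = 4 × 5.67×10⁻⁸ × (36.8)⁴ / 0.700 = 0.594.

A ≈ 0.41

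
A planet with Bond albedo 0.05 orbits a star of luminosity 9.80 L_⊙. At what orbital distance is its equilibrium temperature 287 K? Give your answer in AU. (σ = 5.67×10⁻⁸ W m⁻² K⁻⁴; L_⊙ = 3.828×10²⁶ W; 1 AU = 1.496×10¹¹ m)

d ≈ 2.87 AU

L = 9.80 × 3.828×10²⁶ = 3.75×10²⁷ W.
From T_eq⁴ = L(1−A)/(16πσd²): d = √[L(1−A)/(16πσT_eq⁴)].
d = √[3.75×10²⁷ × 0.95 / (16π × 5.67×10⁻⁸ × (287)⁴)] = 4.29×10¹¹ m = 2.87 AU.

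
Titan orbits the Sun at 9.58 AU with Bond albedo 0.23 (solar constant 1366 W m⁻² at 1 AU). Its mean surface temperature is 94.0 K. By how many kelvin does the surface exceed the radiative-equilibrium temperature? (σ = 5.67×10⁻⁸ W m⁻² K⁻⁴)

S = 1366/9.58² = 14.88 W m⁻².
T_eq = [S(1−A)/(4σ)]^(1/4) = [14.88×0.77/(4×5.67×10⁻⁸)]^(1/4) = 84.3 K.
ΔT = T_surf − T_eq = 94 − 84.3.

ΔT ≈ 9.7 K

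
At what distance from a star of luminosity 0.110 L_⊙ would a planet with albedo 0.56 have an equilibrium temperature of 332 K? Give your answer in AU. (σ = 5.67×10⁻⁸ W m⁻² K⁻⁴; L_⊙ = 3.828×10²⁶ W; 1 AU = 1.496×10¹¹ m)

d ≈ 0.155 AU

L = 0.110 × 3.828×10²⁶ = 4.21×10²⁵ W.
From T_eq⁴ = L(1−A)/(16πσd²): d = √[L(1−A)/(16πσT_eq⁴)].
d = √[4.21×10²⁵ × 0.44 / (16π × 5.67×10⁻⁸ × (332)⁴)] = 2.31×10¹⁰ m = 0.155 AU.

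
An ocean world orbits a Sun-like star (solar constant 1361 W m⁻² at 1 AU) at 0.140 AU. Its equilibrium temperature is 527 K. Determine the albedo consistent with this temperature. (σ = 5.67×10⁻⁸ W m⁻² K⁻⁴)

Flux at 0.140 AU: S = 1361/0.140² = 6.94×10⁴ W m⁻².
From T_eq⁴ = S(1−A)/(4σ): 1−A = 4σT_eq⁴/S.
1−A = 4 × 5.67×10⁻⁸ × (527)⁴ / 6.94×10⁴ = 0.252.

A ≈ 0.75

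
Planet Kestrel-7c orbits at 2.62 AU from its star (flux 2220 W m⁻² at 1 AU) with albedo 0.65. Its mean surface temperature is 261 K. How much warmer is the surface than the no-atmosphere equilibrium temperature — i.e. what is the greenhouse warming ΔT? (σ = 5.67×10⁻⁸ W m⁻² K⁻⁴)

ΔT ≈ 111.5 K

S = 2220/2.62² = 323.4 W m⁻².
T_eq = [S(1−A)/(4σ)]^(1/4) = [323.4×0.35/(4×5.67×10⁻⁸)]^(1/4) = 149.5 K.
ΔT = T_surf − T_eq = 261 − 149.5.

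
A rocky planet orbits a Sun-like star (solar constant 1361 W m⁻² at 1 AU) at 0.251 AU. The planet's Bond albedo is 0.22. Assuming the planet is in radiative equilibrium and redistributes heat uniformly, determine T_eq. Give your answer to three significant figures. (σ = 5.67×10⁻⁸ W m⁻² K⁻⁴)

Flux at 0.251 AU: S = 1361/0.251² = 2.16×10⁴ W m⁻².
Energy balance: absorbed = emitted ⇒ πR²·S(1−A) = 4πR²·σT_eq⁴, so T_eq⁴ = S(1−A)/(4σ).
T_eq = [2.16×10⁴ × 0.78 / (4 × 5.67×10⁻⁸)]^(1/4) = (7.43×10¹⁰)^(1/4) = 522 K.

T_eq ≈ 522 K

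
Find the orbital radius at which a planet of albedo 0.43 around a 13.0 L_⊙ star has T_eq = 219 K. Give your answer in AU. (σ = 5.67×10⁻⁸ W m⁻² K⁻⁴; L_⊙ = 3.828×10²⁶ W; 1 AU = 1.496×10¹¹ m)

d ≈ 4.40 AU

L = 13.0 × 3.828×10²⁶ = 4.98×10²⁷ W.
From T_eq⁴ = L(1−A)/(16πσd²): d = √[L(1−A)/(16πσT_eq⁴)].
d = √[4.98×10²⁷ × 0.57 / (16π × 5.67×10⁻⁸ × (219)⁴)] = 6.58×10¹¹ m = 4.40 AU.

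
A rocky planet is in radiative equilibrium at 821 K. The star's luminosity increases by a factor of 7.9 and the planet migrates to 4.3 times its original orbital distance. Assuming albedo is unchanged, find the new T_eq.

T_eq ≈ 664 K

T_eq ∝ L^(1/4) · d^(−1/2).
T′ = 821 × 7.9^(1/4) / 4.3^(1/2) = 664 K.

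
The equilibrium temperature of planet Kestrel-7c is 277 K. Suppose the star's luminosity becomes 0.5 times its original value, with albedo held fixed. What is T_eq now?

T_eq ≈ 233 K

T_eq ∝ L^(1/4) · d^(−1/2).
T′ = 277 × 0.5^(1/4) = 233 K.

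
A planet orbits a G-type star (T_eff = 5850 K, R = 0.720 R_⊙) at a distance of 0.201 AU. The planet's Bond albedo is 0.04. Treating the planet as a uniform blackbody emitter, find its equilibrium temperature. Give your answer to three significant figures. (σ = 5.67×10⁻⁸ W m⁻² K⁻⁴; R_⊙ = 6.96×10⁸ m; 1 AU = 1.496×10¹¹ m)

T_eq ≈ 529 K

R_⋆ = 0.720 × 6.96×10⁸ = 5.01×10⁸ m.
d = 0.201 AU = 3.01×10¹⁰ m.
L = 4πR_⋆²σT_⋆⁴ = 4π(5.01×10⁸)² × 5.67×10⁻⁸ × (5850)⁴ = 2.10×10²⁶ W.
S = L/(4πd²) = 1.84×10⁴ W m⁻².
Energy balance: absorbed = emitted ⇒ πR²·S(1−A) = 4πR²·σT_eq⁴, so T_eq⁴ = S(1−A)/(4σ).
T_eq = [1.84×10⁴ × 0.96 / (4 × 5.67×10⁻⁸)]^(1/4) = (7.81×10¹⁰)^(1/4) = 529 K.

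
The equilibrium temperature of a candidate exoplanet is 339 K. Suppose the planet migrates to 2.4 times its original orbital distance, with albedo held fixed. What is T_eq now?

T_eq ≈ 219 K

T_eq ∝ L^(1/4) · d^(−1/2).
T′ = 339 / 2.4^(1/2) = 219 K.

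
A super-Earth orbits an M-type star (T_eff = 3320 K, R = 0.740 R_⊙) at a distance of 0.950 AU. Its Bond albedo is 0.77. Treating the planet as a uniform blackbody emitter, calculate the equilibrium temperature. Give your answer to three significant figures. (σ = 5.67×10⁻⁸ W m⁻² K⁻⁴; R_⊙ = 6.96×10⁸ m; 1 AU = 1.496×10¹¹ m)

T_eq ≈ 97.9 K

R_⋆ = 0.740 × 6.96×10⁸ = 5.15×10⁸ m.
d = 0.950 AU = 1.42×10¹¹ m.
L = 4πR_⋆²σT_⋆⁴ = 4π(5.15×10⁸)² × 5.67×10⁻⁸ × (3320)⁴ = 2.30×10²⁵ W.
S = L/(4πd²) = 90.5 W m⁻².
Energy balance: absorbed = emitted ⇒ πR²·S(1−A) = 4πR²·σT_eq⁴, so T_eq⁴ = S(1−A)/(4σ).
T_eq = [90.5 × 0.23 / (4 × 5.67×10⁻⁸)]^(1/4) = (9.17×10⁷)^(1/4) = 97.9 K.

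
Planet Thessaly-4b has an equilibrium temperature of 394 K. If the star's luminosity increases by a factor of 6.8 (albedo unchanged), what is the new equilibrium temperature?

T_eq ∝ L^(1/4) · d^(−1/2).
T′ = 394 × 6.8^(1/4) = 636 K.

T_eq ≈ 636 K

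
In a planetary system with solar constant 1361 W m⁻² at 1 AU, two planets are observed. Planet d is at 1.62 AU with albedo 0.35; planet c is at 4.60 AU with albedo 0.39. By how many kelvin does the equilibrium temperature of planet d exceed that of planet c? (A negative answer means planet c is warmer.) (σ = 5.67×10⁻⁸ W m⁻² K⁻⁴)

ΔT ≈ 81.7 K

T_eq = [S₀(1−A)/(4σd²)]^(1/4), so T ∝ (1−A)^(1/4) / √d.
T₁ = [1361×0.65/(4×5.67×10⁻⁸×1.62²)]^(1/4) = 196.35 K.
T₂ = [1361×0.61/(4×5.67×10⁻⁸×4.60²)]^(1/4) = 114.69 K.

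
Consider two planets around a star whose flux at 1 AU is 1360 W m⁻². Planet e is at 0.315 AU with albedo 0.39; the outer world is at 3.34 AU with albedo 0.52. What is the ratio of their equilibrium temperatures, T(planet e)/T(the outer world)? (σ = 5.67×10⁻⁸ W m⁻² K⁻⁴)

T_eq = [S₀(1−A)/(4σd²)]^(1/4), so T ∝ (1−A)^(1/4) / √d.
T₁ = [1360×0.61/(4×5.67×10⁻⁸×0.315²)]^(1/4) = 438.18 K.
T₂ = [1360×0.48/(4×5.67×10⁻⁸×3.34²)]^(1/4) = 126.74 K.

T₁/T₂ ≈ 3.457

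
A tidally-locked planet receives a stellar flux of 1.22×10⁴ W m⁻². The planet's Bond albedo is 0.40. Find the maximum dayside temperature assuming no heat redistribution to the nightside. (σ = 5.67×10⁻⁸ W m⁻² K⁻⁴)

With no redistribution each surface element balances locally: S(1−A) = σT⁴.
T = [1.22×10⁴ × 0.60 / 5.67×10⁻⁸]^(1/4) = (1.29×10¹¹)^(1/4) = 599 K.

T_ss ≈ 599 K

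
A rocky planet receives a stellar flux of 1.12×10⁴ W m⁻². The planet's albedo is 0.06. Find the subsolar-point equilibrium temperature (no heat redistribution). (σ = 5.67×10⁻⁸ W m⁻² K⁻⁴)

At the subsolar point the surface absorbs S(1−A) and emits σT⁴ per unit area — no factor of 4, since only the local patch is in balance.
T = [1.12×10⁴ × 0.94 / 5.67×10⁻⁸]^(1/4) = (1.86×10¹¹)^(1/4) = 656 K.

T_ss ≈ 656 K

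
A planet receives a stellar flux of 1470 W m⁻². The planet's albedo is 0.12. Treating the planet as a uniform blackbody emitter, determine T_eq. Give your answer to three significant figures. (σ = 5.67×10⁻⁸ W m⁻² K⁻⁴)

T_eq ≈ 275 K

Energy balance: absorbed = emitted ⇒ πR²·S(1−A) = 4πR²·σT_eq⁴, so T_eq⁴ = S(1−A)/(4σ).
T_eq = [1470 × 0.88 / (4 × 5.67×10⁻⁸)]^(1/4) = (5.70×10⁹)^(1/4) = 275 K.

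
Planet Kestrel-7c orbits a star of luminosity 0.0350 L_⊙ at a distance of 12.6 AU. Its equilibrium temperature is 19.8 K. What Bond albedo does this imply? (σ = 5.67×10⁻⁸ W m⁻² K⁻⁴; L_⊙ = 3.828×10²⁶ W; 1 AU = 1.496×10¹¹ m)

A ≈ 0.88

d = 12.6 AU = 1.88×10¹² m.
L = 0.0350 × 3.828×10²⁶ = 1.34×10²⁵ W.
Flux: S = L/(4πd²) = 1.34×10²⁵/(4π×(1.88×10¹²)²) = 0.300 W m⁻².
From T_eq⁴ = S(1−A)/(4σ): 1−A = 4σT_eq⁴/S.
1−A = 4 × 5.67×10⁻⁸ × (19.8)⁴ / 0.300 = 0.116.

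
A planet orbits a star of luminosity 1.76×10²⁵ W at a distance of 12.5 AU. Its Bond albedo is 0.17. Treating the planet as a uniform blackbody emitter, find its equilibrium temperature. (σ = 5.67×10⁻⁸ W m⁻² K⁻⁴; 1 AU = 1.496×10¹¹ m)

d = 12.5 AU = 1.87×10¹² m.
Flux: S = L/(4πd²) = 1.76×10²⁵/(4π×(1.87×10¹²)²) = 0.401 W m⁻².
Energy balance: absorbed = emitted ⇒ πR²·S(1−A) = 4πR²·σT_eq⁴, so T_eq⁴ = S(1−A)/(4σ).
T_eq = [0.401 × 0.83 / (4 × 5.67×10⁻⁸)]^(1/4) = (1.47×10⁶)^(1/4) = 34.8 K.

T_eq ≈ 34.8 K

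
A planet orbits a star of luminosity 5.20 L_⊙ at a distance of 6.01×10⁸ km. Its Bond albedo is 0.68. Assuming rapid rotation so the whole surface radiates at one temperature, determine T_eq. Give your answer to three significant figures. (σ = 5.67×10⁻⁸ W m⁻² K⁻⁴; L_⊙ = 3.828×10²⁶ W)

d = 6.01×10⁸ km = 6.01×10¹¹ m.
L = 5.20 × 3.828×10²⁶ = 1.99×10²⁷ W.
Flux: S = L/(4πd²) = 1.99×10²⁷/(4π×(6.01×10¹¹)²) = 439 W m⁻².
Energy balance: absorbed = emitted ⇒ πR²·S(1−A) = 4πR²·σT_eq⁴, so T_eq⁴ = S(1−A)/(4σ).
T_eq = [439 × 0.32 / (4 × 5.67×10⁻⁸)]^(1/4) = (6.19×10⁸)^(1/4) = 158 K.

T_eq ≈ 158 K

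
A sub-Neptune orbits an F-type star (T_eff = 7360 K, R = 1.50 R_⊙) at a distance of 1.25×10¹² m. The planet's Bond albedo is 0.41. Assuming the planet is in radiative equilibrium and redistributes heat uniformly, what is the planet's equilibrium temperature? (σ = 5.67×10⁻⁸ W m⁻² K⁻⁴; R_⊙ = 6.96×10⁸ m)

T_eq ≈ 132 K

R_⋆ = 1.50 × 6.96×10⁸ = 1.04×10⁹ m.
L = 4πR_⋆²σT_⋆⁴ = 4π(1.04×10⁹)² × 5.67×10⁻⁸ × (7360)⁴ = 2.28×10²⁷ W.
S = L/(4πd²) = 116 W m⁻².
Energy balance: absorbed = emitted ⇒ πR²·S(1−A) = 4πR²·σT_eq⁴, so T_eq⁴ = S(1−A)/(4σ).
T_eq = [116 × 0.59 / (4 × 5.67×10⁻⁸)]^(1/4) = (3.02×10⁸)^(1/4) = 132 K.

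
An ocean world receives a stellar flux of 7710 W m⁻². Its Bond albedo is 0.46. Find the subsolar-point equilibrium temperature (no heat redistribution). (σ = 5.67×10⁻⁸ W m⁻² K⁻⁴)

At the subsolar point the surface absorbs S(1−A) and emits σT⁴ per unit area — no factor of 4, since only the local patch is in balance.
T = [7710 × 0.54 / 5.67×10⁻⁸]^(1/4) = (7.34×10¹⁰)^(1/4) = 521 K.

T_ss ≈ 521 K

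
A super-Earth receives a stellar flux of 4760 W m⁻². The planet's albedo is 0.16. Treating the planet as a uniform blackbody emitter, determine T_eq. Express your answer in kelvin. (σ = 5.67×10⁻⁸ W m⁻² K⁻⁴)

T_eq ≈ 364 K

Energy balance: absorbed = emitted ⇒ πR²·S(1−A) = 4πR²·σT_eq⁴, so T_eq⁴ = S(1−A)/(4σ).
T_eq = [4760 × 0.84 / (4 × 5.67×10⁻⁸)]^(1/4) = (1.76×10¹⁰)^(1/4) = 364 K.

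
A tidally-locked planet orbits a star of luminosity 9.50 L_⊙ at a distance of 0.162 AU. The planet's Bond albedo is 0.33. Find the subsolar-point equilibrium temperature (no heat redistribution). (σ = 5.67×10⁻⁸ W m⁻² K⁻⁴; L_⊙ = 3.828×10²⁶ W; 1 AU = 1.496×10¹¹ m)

d = 0.162 AU = 2.42×10¹⁰ m.
L = 9.50 × 3.828×10²⁶ = 3.64×10²⁷ W.
Flux: S = L/(4πd²) = 3.64×10²⁷/(4π×(2.42×10¹⁰)²) = 4.93×10⁵ W m⁻².
At the subsolar point the surface absorbs S(1−A) and emits σT⁴ per unit area — no factor of 4, since only the local patch is in balance.
T = [4.93×10⁵ × 0.67 / 5.67×10⁻⁸]^(1/4) = (5.82×10¹²)^(1/4) = 1550 K.

T_ss ≈ 1550 K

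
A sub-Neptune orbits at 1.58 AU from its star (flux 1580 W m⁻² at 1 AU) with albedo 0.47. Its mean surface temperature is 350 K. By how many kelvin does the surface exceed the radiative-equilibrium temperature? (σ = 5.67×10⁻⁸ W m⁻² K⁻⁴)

ΔT ≈ 153.9 K

S = 1580/1.58² = 632.9 W m⁻².
T_eq = [S(1−A)/(4σ)]^(1/4) = [632.9×0.53/(4×5.67×10⁻⁸)]^(1/4) = 196.1 K.
ΔT = T_surf − T_eq = 350 − 196.1.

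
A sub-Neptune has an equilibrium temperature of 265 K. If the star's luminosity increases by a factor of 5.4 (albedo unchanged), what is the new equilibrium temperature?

T_eq ≈ 404 K

T_eq ∝ L^(1/4) · d^(−1/2).
T′ = 265 × 5.4^(1/4) = 404 K.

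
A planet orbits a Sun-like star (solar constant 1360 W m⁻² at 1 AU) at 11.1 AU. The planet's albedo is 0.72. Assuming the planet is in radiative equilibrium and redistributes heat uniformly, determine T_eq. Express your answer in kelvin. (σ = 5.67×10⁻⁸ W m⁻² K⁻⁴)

Flux at 11.1 AU: S = 1360/11.1² = 11.0 W m⁻².
Energy balance: absorbed = emitted ⇒ πR²·S(1−A) = 4πR²·σT_eq⁴, so T_eq⁴ = S(1−A)/(4σ).
T_eq = [11.0 × 0.28 / (4 × 5.67×10⁻⁸)]^(1/4) = (1.36×10⁷)^(1/4) = 60.8 K.

T_eq ≈ 60.8 K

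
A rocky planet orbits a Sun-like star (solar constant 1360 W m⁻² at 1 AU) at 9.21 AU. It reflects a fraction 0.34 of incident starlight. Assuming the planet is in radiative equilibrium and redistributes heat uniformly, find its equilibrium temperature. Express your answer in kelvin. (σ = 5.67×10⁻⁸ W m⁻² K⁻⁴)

T_eq ≈ 82.6 K

Flux at 9.21 AU: S = 1360/9.21² = 16.0 W m⁻².
Energy balance: absorbed = emitted ⇒ πR²·S(1−A) = 4πR²·σT_eq⁴, so T_eq⁴ = S(1−A)/(4σ).
T_eq = [16.0 × 0.66 / (4 × 5.67×10⁻⁸)]^(1/4) = (4.67×10⁷)^(1/4) = 82.6 K.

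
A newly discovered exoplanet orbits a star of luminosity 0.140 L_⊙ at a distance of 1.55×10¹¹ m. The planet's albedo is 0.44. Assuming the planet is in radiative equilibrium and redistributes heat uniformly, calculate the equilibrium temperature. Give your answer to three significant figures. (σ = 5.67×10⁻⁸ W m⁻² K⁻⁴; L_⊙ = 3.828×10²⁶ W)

T_eq ≈ 145 K

L = 0.140 × 3.828×10²⁶ = 5.36×10²⁵ W.
Flux: S = L/(4πd²) = 5.36×10²⁵/(4π×(1.55×10¹¹)²) = 178 W m⁻².
Energy balance: absorbed = emitted ⇒ πR²·S(1−A) = 4πR²·σT_eq⁴, so T_eq⁴ = S(1−A)/(4σ).
T_eq = [178 × 0.56 / (4 × 5.67×10⁻⁸)]^(1/4) = (4.38×10⁸)^(1/4) = 145 K.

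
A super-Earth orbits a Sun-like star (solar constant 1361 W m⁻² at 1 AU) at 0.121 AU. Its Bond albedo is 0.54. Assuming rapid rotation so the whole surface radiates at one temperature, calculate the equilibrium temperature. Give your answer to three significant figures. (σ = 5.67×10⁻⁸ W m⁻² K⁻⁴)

T_eq ≈ 659 K

Flux at 0.121 AU: S = 1361/0.121² = 9.30×10⁴ W m⁻².
Energy balance: absorbed = emitted ⇒ πR²·S(1−A) = 4πR²·σT_eq⁴, so T_eq⁴ = S(1−A)/(4σ).
T_eq = [9.30×10⁴ × 0.46 / (4 × 5.67×10⁻⁸)]^(1/4) = (1.89×10¹¹)^(1/4) = 659 K.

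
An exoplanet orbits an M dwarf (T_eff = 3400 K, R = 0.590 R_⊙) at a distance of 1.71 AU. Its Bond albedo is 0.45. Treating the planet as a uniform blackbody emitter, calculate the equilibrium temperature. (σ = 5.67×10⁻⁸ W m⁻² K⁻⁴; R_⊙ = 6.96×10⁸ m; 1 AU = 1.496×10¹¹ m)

T_eq ≈ 83.0 K

R_⋆ = 0.590 × 6.96×10⁸ = 4.11×10⁸ m.
d = 1.71 AU = 2.56×10¹¹ m.
L = 4πR_⋆²σT_⋆⁴ = 4π(4.11×10⁸)² × 5.67×10⁻⁸ × (3400)⁴ = 1.61×10²⁵ W.
S = L/(4πd²) = 19.5 W m⁻².
Energy balance: absorbed = emitted ⇒ πR²·S(1−A) = 4πR²·σT_eq⁴, so T_eq⁴ = S(1−A)/(4σ).
T_eq = [19.5 × 0.55 / (4 × 5.67×10⁻⁸)]^(1/4) = (4.73×10⁷)^(1/4) = 83.0 K.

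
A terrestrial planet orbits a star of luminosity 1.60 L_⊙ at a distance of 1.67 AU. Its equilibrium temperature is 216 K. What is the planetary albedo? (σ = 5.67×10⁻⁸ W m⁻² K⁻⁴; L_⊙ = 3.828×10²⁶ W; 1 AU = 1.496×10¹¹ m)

d = 1.67 AU = 2.50×10¹¹ m.
L = 1.60 × 3.828×10²⁶ = 6.12×10²⁶ W.
Flux: S = L/(4πd²) = 6.12×10²⁶/(4π×(2.50×10¹¹)²) = 781 W m⁻².
From T_eq⁴ = S(1−A)/(4σ): 1−A = 4σT_eq⁴/S.
1−A = 4 × 5.67×10⁻⁸ × (216)⁴ / 781 = 0.632.

A ≈ 0.37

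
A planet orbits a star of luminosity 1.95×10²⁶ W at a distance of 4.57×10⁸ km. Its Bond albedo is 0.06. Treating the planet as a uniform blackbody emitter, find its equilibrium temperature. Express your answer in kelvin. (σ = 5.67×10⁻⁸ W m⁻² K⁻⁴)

d = 4.57×10⁸ km = 4.57×10¹¹ m.
Flux: S = L/(4πd²) = 1.95×10²⁶/(4π×(4.57×10¹¹)²) = 74.3 W m⁻².
Energy balance: absorbed = emitted ⇒ πR²·S(1−A) = 4πR²·σT_eq⁴, so T_eq⁴ = S(1−A)/(4σ).
T_eq = [74.3 × 0.94 / (4 × 5.67×10⁻⁸)]^(1/4) = (3.08×10⁸)^(1/4) = 132 K.

T_eq ≈ 132 K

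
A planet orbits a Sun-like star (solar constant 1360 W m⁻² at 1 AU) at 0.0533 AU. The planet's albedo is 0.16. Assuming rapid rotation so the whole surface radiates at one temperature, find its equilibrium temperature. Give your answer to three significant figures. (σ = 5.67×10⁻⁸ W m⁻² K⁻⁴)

T_eq ≈ 1150 K

Flux at 0.0533 AU: S = 1360/0.0533² = 4.79×10⁵ W m⁻².
Energy balance: absorbed = emitted ⇒ πR²·S(1−A) = 4πR²·σT_eq⁴, so T_eq⁴ = S(1−A)/(4σ).
T_eq = [4.79×10⁵ × 0.84 / (4 × 5.67×10⁻⁸)]^(1/4) = (1.77×10¹²)^(1/4) = 1150 K.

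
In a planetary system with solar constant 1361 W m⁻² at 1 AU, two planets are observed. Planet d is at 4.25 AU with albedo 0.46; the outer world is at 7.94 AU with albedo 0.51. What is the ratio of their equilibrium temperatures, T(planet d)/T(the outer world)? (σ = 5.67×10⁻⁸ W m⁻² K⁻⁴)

T₁/T₂ ≈ 1.400

T_eq = [S₀(1−A)/(4σd²)]^(1/4), so T ∝ (1−A)^(1/4) / √d.
T₁ = [1361×0.54/(4×5.67×10⁻⁸×4.25²)]^(1/4) = 115.73 K.
T₂ = [1361×0.49/(4×5.67×10⁻⁸×7.94²)]^(1/4) = 82.64 K.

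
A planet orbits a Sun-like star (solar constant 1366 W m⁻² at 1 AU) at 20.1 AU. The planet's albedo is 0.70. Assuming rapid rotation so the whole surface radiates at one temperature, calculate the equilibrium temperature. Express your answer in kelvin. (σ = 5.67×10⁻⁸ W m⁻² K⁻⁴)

Flux at 20.1 AU: S = 1366/20.1² = 3.38 W m⁻².
Energy balance: absorbed = emitted ⇒ πR²·S(1−A) = 4πR²·σT_eq⁴, so T_eq⁴ = S(1−A)/(4σ).
T_eq = [3.38 × 0.30 / (4 × 5.67×10⁻⁸)]^(1/4) = (4.47×10⁶)^(1/4) = 46.0 K.

T_eq ≈ 46.0 K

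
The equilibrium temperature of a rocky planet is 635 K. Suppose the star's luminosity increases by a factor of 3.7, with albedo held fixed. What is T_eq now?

T_eq ∝ L^(1/4) · d^(−1/2).
T′ = 635 × 3.7^(1/4) = 881 K.

T_eq ≈ 881 K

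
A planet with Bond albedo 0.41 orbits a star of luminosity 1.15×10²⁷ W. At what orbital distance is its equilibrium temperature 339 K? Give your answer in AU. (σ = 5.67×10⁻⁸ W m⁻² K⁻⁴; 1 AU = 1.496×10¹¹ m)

d ≈ 0.897 AU

From T_eq⁴ = L(1−A)/(16πσd²): d = √[L(1−A)/(16πσT_eq⁴)].
d = √[1.15×10²⁷ × 0.59 / (16π × 5.67×10⁻⁸ × (339)⁴)] = 1.34×10¹¹ m = 0.897 AU.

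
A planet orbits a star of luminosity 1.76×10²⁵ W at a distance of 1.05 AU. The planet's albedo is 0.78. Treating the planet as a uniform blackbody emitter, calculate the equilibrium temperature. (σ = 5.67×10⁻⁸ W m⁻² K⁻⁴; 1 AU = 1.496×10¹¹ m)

d = 1.05 AU = 1.57×10¹¹ m.
Flux: S = L/(4πd²) = 1.76×10²⁵/(4π×(1.57×10¹¹)²) = 56.8 W m⁻².
Energy balance: absorbed = emitted ⇒ πR²·S(1−A) = 4πR²·σT_eq⁴, so T_eq⁴ = S(1−A)/(4σ).
T_eq = [56.8 × 0.22 / (4 × 5.67×10⁻⁸)]^(1/4) = (5.51×10⁷)^(1/4) = 86.1 K.

T_eq ≈ 86.1 K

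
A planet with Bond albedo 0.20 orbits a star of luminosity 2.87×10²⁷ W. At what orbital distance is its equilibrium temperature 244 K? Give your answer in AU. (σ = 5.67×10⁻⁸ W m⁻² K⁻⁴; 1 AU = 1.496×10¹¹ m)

From T_eq⁴ = L(1−A)/(16πσd²): d = √[L(1−A)/(16πσT_eq⁴)].
d = √[2.87×10²⁷ × 0.80 / (16π × 5.67×10⁻⁸ × (244)⁴)] = 4.77×10¹¹ m = 3.19 AU.

d ≈ 3.19 AU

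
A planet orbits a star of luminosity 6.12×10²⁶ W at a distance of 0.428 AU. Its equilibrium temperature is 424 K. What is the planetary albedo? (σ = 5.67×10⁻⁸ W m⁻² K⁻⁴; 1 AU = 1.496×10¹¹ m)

A ≈ 0.38

d = 0.428 AU = 6.40×10¹⁰ m.
Flux: S = L/(4πd²) = 6.12×10²⁶/(4π×(6.40×10¹⁰)²) = 1.19×10⁴ W m⁻².
From T_eq⁴ = S(1−A)/(4σ): 1−A = 4σT_eq⁴/S.
1−A = 4 × 5.67×10⁻⁸ × (424)⁴ / 1.19×10⁴ = 0.617.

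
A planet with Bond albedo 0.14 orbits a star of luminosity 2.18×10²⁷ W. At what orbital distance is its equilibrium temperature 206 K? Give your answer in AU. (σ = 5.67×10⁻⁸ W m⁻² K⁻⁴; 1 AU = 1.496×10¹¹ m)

d ≈ 4.04 AU

From T_eq⁴ = L(1−A)/(16πσd²): d = √[L(1−A)/(16πσT_eq⁴)].
d = √[2.18×10²⁷ × 0.86 / (16π × 5.67×10⁻⁸ × (206)⁴)] = 6.04×10¹¹ m = 4.04 AU.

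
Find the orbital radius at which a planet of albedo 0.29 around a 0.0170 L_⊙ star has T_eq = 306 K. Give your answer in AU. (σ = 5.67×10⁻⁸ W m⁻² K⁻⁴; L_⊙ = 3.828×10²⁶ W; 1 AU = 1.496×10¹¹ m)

d ≈ 0.0909 AU

L = 0.0170 × 3.828×10²⁶ = 6.51×10²⁴ W.
From T_eq⁴ = L(1−A)/(16πσd²): d = √[L(1−A)/(16πσT_eq⁴)].
d = √[6.51×10²⁴ × 0.71 / (16π × 5.67×10⁻⁸ × (306)⁴)] = 1.36×10¹⁰ m = 0.0909 AU.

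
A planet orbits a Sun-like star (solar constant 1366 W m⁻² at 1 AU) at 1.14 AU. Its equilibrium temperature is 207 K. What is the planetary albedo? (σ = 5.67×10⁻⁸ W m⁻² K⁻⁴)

A ≈ 0.60

Flux at 1.14 AU: S = 1366/1.14² = 1050 W m⁻².
From T_eq⁴ = S(1−A)/(4σ): 1−A = 4σT_eq⁴/S.
1−A = 4 × 5.67×10⁻⁸ × (207)⁴ / 1050 = 0.396.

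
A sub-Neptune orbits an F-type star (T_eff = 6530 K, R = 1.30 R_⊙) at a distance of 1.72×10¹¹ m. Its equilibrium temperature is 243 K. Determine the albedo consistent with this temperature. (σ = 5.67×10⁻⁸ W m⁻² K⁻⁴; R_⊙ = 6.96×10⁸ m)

A ≈ 0.72

R_⋆ = 1.30 × 6.96×10⁸ = 9.05×10⁸ m.
L = 4πR_⋆²σT_⋆⁴ = 4π(9.05×10⁸)² × 5.67×10⁻⁸ × (6530)⁴ = 1.06×10²⁷ W.
S = L/(4πd²) = 2850 W m⁻².
From T_eq⁴ = S(1−A)/(4σ): 1−A = 4σT_eq⁴/S.
1−A = 4 × 5.67×10⁻⁸ × (243)⁴ / 2850 = 0.277.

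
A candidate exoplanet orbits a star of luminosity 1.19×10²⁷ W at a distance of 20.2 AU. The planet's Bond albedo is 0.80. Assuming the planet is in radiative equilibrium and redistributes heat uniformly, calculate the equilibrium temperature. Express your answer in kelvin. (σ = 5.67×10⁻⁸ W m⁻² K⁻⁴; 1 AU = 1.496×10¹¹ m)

d = 20.2 AU = 3.02×10¹² m.
Flux: S = L/(4πd²) = 1.19×10²⁷/(4π×(3.02×10¹²)²) = 10.4 W m⁻².
Energy balance: absorbed = emitted ⇒ πR²·S(1−A) = 4πR²·σT_eq⁴, so T_eq⁴ = S(1−A)/(4σ).
T_eq = [10.4 × 0.20 / (4 × 5.67×10⁻⁸)]^(1/4) = (9.14×10⁶)^(1/4) = 55.0 K.

T_eq ≈ 55.0 K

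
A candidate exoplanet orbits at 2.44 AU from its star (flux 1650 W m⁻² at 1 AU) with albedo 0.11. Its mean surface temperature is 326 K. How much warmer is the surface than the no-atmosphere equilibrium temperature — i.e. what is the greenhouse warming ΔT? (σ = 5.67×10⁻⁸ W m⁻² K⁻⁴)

ΔT ≈ 144.4 K

S = 1650/2.44² = 277.1 W m⁻².
T_eq = [S(1−A)/(4σ)]^(1/4) = [277.1×0.89/(4×5.67×10⁻⁸)]^(1/4) = 181.6 K.
ΔT = T_surf − T_eq = 326 − 181.6.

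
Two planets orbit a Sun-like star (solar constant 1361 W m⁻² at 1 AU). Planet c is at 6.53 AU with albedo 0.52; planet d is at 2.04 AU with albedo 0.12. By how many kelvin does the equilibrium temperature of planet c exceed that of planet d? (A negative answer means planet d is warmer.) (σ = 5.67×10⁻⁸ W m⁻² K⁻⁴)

T_eq = [S₀(1−A)/(4σd²)]^(1/4), so T ∝ (1−A)^(1/4) / √d.
T₁ = [1361×0.48/(4×5.67×10⁻⁸×6.53²)]^(1/4) = 90.66 K.
T₂ = [1361×0.88/(4×5.67×10⁻⁸×2.04²)]^(1/4) = 188.74 K.

ΔT ≈ -98.1 K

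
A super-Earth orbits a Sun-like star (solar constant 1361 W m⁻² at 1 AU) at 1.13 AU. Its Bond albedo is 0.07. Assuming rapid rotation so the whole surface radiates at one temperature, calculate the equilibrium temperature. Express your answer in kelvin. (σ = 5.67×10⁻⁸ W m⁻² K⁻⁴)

T_eq ≈ 257 K

Flux at 1.13 AU: S = 1361/1.13² = 1070 W m⁻².
Energy balance: absorbed = emitted ⇒ πR²·S(1−A) = 4πR²·σT_eq⁴, so T_eq⁴ = S(1−A)/(4σ).
T_eq = [1070 × 0.93 / (4 × 5.67×10⁻⁸)]^(1/4) = (4.37×10⁹)^(1/4) = 257 K.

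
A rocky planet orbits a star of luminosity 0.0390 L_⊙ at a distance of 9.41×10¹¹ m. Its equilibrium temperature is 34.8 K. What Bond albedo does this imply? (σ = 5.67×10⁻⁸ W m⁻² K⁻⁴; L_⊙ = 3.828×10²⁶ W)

A ≈ 0.75

L = 0.0390 × 3.828×10²⁶ = 1.49×10²⁵ W.
Flux: S = L/(4πd²) = 1.49×10²⁵/(4π×(9.41×10¹¹)²) = 1.34 W m⁻².
From T_eq⁴ = S(1−A)/(4σ): 1−A = 4σT_eq⁴/S.
1−A = 4 × 5.67×10⁻⁸ × (34.8)⁴ / 1.34 = 0.248.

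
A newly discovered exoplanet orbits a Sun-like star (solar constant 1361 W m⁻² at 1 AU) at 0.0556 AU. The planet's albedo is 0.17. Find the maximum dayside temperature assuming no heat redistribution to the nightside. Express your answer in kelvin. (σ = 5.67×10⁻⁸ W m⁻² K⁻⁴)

Flux at 0.0556 AU: S = 1361/0.0556² = 4.40×10⁵ W m⁻².
With no redistribution each surface element balances locally: S(1−A) = σT⁴.
T = [4.40×10⁵ × 0.83 / 5.67×10⁻⁸]^(1/4) = (6.44×10¹²)^(1/4) = 1590 K.

T_ss ≈ 1590 K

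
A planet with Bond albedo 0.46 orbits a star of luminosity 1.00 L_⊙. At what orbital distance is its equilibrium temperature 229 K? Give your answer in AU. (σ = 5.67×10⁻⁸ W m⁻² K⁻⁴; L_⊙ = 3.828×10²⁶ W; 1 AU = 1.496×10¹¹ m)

d ≈ 1.09 AU

L = 1.00 × 3.828×10²⁶ = 3.83×10²⁶ W.
From T_eq⁴ = L(1−A)/(16πσd²): d = √[L(1−A)/(16πσT_eq⁴)].
d = √[3.83×10²⁶ × 0.54 / (16π × 5.67×10⁻⁸ × (229)⁴)] = 1.62×10¹¹ m = 1.09 AU.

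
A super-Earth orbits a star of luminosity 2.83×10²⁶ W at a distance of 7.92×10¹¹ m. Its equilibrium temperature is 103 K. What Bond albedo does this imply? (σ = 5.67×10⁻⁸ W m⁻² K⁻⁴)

A ≈ 0.29

Flux: S = L/(4πd²) = 2.83×10²⁶/(4π×(7.92×10¹¹)²) = 35.9 W m⁻².
From T_eq⁴ = S(1−A)/(4σ): 1−A = 4σT_eq⁴/S.
1−A = 4 × 5.67×10⁻⁸ × (103)⁴ / 35.9 = 0.711.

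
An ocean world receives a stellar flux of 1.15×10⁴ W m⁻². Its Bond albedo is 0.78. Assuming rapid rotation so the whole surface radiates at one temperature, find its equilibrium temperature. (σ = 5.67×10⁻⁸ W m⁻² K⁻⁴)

Energy balance: absorbed = emitted ⇒ πR²·S(1−A) = 4πR²·σT_eq⁴, so T_eq⁴ = S(1−A)/(4σ).
T_eq = [1.15×10⁴ × 0.22 / (4 × 5.67×10⁻⁸)]^(1/4) = (1.12×10¹⁰)^(1/4) = 325 K.

T_eq ≈ 325 K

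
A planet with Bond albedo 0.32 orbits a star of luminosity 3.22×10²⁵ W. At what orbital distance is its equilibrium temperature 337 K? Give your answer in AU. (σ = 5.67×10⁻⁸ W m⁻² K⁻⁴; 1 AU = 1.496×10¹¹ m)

d ≈ 0.163 AU

From T_eq⁴ = L(1−A)/(16πσd²): d = √[L(1−A)/(16πσT_eq⁴)].
d = √[3.22×10²⁵ × 0.68 / (16π × 5.67×10⁻⁸ × (337)⁴)] = 2.44×10¹⁰ m = 0.163 AU.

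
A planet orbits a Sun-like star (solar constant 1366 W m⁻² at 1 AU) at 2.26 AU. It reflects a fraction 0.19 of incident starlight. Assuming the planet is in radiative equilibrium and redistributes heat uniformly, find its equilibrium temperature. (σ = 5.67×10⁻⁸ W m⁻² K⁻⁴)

Flux at 2.26 AU: S = 1366/2.26² = 267 W m⁻².
Energy balance: absorbed = emitted ⇒ πR²·S(1−A) = 4πR²·σT_eq⁴, so T_eq⁴ = S(1−A)/(4σ).
T_eq = [267 × 0.81 / (4 × 5.67×10⁻⁸)]^(1/4) = (9.55×10⁸)^(1/4) = 176 K.

T_eq ≈ 176 K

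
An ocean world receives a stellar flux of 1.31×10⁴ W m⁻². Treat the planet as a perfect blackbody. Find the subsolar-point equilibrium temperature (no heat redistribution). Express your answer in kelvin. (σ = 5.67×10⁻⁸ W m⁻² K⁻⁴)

At the subsolar point the surface absorbs S(1−A) and emits σT⁴ per unit area — no factor of 4, since only the local patch is in balance.
T = [1.31×10⁴ × 1.00 / 5.67×10⁻⁸]^(1/4) = (2.31×10¹¹)^(1/4) = 693 K.

T_ss ≈ 693 K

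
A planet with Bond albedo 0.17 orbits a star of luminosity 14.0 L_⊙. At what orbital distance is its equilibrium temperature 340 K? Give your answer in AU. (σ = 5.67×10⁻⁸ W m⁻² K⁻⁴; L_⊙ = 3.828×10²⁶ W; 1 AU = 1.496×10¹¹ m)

L = 14.0 × 3.828×10²⁶ = 5.36×10²⁷ W.
From T_eq⁴ = L(1−A)/(16πσd²): d = √[L(1−A)/(16πσT_eq⁴)].
d = √[5.36×10²⁷ × 0.83 / (16π × 5.67×10⁻⁸ × (340)⁴)] = 3.42×10¹¹ m = 2.28 AU.

d ≈ 2.28 AU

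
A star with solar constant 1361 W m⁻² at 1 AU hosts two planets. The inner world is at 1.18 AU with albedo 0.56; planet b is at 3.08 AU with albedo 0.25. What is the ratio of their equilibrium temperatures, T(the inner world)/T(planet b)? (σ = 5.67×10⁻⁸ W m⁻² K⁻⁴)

T_eq = [S₀(1−A)/(4σd²)]^(1/4), so T ∝ (1−A)^(1/4) / √d.
T₁ = [1361×0.44/(4×5.67×10⁻⁸×1.18²)]^(1/4) = 208.68 K.
T₂ = [1361×0.75/(4×5.67×10⁻⁸×3.08²)]^(1/4) = 147.59 K.

T₁/T₂ ≈ 1.414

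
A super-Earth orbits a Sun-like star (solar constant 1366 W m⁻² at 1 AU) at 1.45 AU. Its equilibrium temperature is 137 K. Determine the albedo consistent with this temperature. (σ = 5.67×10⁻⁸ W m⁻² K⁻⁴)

A ≈ 0.88

Flux at 1.45 AU: S = 1366/1.45² = 650 W m⁻².
From T_eq⁴ = S(1−A)/(4σ): 1−A = 4σT_eq⁴/S.
1−A = 4 × 5.67×10⁻⁸ × (137)⁴ / 650 = 0.123.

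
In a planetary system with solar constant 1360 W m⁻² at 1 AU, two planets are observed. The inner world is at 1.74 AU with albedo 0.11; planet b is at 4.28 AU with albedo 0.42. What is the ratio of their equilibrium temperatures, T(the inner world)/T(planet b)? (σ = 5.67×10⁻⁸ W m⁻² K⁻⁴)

T_eq = [S₀(1−A)/(4σd²)]^(1/4), so T ∝ (1−A)^(1/4) / √d.
T₁ = [1360×0.89/(4×5.67×10⁻⁸×1.74²)]^(1/4) = 204.90 K.
T₂ = [1360×0.58/(4×5.67×10⁻⁸×4.28²)]^(1/4) = 117.38 K.

T₁/T₂ ≈ 1.746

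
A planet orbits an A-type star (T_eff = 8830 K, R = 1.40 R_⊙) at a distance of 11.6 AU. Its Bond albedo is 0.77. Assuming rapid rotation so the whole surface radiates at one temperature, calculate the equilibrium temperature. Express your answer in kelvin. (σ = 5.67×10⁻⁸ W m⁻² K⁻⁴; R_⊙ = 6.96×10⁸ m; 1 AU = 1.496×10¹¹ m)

R_⋆ = 1.40 × 6.96×10⁸ = 9.74×10⁸ m.
d = 11.6 AU = 1.74×10¹² m.
L = 4πR_⋆²σT_⋆⁴ = 4π(9.74×10⁸)² × 5.67×10⁻⁸ × (8830)⁴ = 4.11×10²⁷ W.
S = L/(4πd²) = 109 W m⁻².
Energy balance: absorbed = emitted ⇒ πR²·S(1−A) = 4πR²·σT_eq⁴, so T_eq⁴ = S(1−A)/(4σ).
T_eq = [109 × 0.23 / (4 × 5.67×10⁻⁸)]^(1/4) = (1.10×10⁸)^(1/4) = 102 K.

T_eq ≈ 102 K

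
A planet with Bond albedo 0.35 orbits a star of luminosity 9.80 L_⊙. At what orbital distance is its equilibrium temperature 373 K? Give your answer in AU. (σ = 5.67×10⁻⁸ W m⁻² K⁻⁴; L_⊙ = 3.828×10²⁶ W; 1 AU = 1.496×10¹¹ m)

L = 9.80 × 3.828×10²⁶ = 3.75×10²⁷ W.
From T_eq⁴ = L(1−A)/(16πσd²): d = √[L(1−A)/(16πσT_eq⁴)].
d = √[3.75×10²⁷ × 0.65 / (16π × 5.67×10⁻⁸ × (373)⁴)] = 2.10×10¹¹ m = 1.41 AU.

d ≈ 1.41 AU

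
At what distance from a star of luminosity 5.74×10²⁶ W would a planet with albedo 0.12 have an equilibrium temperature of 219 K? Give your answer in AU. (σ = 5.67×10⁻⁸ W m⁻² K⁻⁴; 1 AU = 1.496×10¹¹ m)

From T_eq⁴ = L(1−A)/(16πσd²): d = √[L(1−A)/(16πσT_eq⁴)].
d = √[5.74×10²⁶ × 0.88 / (16π × 5.67×10⁻⁸ × (219)⁴)] = 2.78×10¹¹ m = 1.86 AU.

d ≈ 1.86 AU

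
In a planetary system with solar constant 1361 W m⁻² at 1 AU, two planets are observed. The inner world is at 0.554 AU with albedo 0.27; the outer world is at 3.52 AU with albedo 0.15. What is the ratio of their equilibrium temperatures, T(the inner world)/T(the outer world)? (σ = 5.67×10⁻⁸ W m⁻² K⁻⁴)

T_eq = [S₀(1−A)/(4σd²)]^(1/4), so T ∝ (1−A)^(1/4) / √d.
T₁ = [1361×0.73/(4×5.67×10⁻⁸×0.554²)]^(1/4) = 345.64 K.
T₂ = [1361×0.85/(4×5.67×10⁻⁸×3.52²)]^(1/4) = 142.44 K.

T₁/T₂ ≈ 2.427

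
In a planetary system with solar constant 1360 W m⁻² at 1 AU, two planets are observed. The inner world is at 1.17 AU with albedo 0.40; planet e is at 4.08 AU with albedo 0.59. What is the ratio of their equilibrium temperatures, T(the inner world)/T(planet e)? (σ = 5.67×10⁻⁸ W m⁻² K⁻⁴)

T_eq = [S₀(1−A)/(4σd²)]^(1/4), so T ∝ (1−A)^(1/4) / √d.
T₁ = [1360×0.60/(4×5.67×10⁻⁸×1.17²)]^(1/4) = 226.42 K.
T₂ = [1360×0.41/(4×5.67×10⁻⁸×4.08²)]^(1/4) = 110.24 K.

T₁/T₂ ≈ 2.054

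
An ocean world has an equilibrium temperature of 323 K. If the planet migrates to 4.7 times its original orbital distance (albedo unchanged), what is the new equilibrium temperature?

T_eq ∝ L^(1/4) · d^(−1/2).
T′ = 323 / 4.7^(1/2) = 149 K.

T_eq ≈ 149 K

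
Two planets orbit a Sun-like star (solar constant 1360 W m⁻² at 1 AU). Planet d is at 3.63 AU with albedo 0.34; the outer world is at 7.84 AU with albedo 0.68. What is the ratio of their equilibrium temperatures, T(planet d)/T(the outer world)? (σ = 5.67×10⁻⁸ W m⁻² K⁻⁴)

T_eq = [S₀(1−A)/(4σd²)]^(1/4), so T ∝ (1−A)^(1/4) / √d.
T₁ = [1360×0.66/(4×5.67×10⁻⁸×3.63²)]^(1/4) = 131.65 K.
T₂ = [1360×0.32/(4×5.67×10⁻⁸×7.84²)]^(1/4) = 74.75 K.

T₁/T₂ ≈ 1.761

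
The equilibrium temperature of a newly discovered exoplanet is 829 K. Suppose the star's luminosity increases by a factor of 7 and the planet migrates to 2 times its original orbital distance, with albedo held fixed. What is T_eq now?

T_eq ∝ L^(1/4) · d^(−1/2).
T′ = 829 × 7^(1/4) / 2^(1/2) = 953 K.

T_eq ≈ 953 K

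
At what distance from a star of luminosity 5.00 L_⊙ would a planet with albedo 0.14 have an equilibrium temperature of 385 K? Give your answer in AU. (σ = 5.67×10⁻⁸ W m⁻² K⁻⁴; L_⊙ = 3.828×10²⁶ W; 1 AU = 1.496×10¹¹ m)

L = 5.00 × 3.828×10²⁶ = 1.91×10²⁷ W.
From T_eq⁴ = L(1−A)/(16πσd²): d = √[L(1−A)/(16πσT_eq⁴)].
d = √[1.91×10²⁷ × 0.86 / (16π × 5.67×10⁻⁸ × (385)⁴)] = 1.62×10¹¹ m = 1.08 AU.

d ≈ 1.08 AU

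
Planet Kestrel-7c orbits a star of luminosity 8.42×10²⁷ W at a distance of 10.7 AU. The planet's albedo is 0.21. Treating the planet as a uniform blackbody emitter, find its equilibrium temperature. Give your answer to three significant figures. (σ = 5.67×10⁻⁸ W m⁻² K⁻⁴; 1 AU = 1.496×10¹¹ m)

T_eq ≈ 174 K

d = 10.7 AU = 1.60×10¹² m.
Flux: S = L/(4πd²) = 8.42×10²⁷/(4π×(1.60×10¹²)²) = 261 W m⁻².
Energy balance: absorbed = emitted ⇒ πR²·S(1−A) = 4πR²·σT_eq⁴, so T_eq⁴ = S(1−A)/(4σ).
T_eq = [261 × 0.79 / (4 × 5.67×10⁻⁸)]^(1/4) = (9.11×10⁸)^(1/4) = 174 K.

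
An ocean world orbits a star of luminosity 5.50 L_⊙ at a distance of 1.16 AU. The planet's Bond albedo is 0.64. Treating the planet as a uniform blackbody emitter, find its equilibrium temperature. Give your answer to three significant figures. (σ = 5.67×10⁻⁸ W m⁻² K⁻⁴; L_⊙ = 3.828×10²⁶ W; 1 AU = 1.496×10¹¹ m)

d = 1.16 AU = 1.74×10¹¹ m.
L = 5.50 × 3.828×10²⁶ = 2.11×10²⁷ W.
Flux: S = L/(4πd²) = 2.11×10²⁷/(4π×(1.74×10¹¹)²) = 5560 W m⁻².
Energy balance: absorbed = emitted ⇒ πR²·S(1−A) = 4πR²·σT_eq⁴, so T_eq⁴ = S(1−A)/(4σ).
T_eq = [5560 × 0.36 / (4 × 5.67×10⁻⁸)]^(1/4) = (8.83×10⁹)^(1/4) = 307 K.

T_eq ≈ 307 K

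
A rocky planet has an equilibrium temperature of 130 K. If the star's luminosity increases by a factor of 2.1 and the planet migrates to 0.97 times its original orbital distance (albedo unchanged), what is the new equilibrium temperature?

T_eq ≈ 159 K

T_eq ∝ L^(1/4) · d^(−1/2).
T′ = 130 × 2.1^(1/4) / 0.97^(1/2) = 159 K.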